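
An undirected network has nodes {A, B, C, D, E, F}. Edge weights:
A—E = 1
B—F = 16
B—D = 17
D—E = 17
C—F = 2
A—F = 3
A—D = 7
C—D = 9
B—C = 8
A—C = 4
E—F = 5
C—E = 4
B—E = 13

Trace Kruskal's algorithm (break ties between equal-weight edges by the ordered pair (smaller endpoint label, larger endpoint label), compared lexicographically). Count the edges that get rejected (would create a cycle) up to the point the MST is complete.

Kruskal: consider edges lightest-first.
A—E (1): add — endpoints in different components.
C—F (2): add — endpoints in different components.
A—F (3): add — endpoints in different components.
A—C (4): skip — A and C already connected.
C—E (4): skip — C and E already connected.
E—F (5): skip — E and F already connected.
A—D (7): add — endpoints in different components.
B—C (8): add — endpoints in different components.
Edges rejected before the tree was complete: 3.

3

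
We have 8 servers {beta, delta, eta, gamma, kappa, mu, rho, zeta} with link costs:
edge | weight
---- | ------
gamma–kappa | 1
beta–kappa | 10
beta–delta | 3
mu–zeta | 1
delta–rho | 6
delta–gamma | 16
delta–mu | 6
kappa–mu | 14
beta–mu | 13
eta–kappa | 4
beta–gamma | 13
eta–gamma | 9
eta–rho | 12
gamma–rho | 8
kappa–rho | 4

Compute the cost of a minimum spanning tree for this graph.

Sort edges by weight, then run Kruskal:
gamma–kappa (1): add — endpoints in different components.
mu–zeta (1): add — endpoints in different components.
beta–delta (3): add — endpoints in different components.
eta–kappa (4): add — endpoints in different components.
kappa–rho (4): add — endpoints in different components.
delta–mu (6): add — endpoints in different components.
delta–rho (6): add — endpoints in different components.
MST edges: gamma–kappa, mu–zeta, beta–delta, eta–kappa, kappa–rho, delta–mu, delta–rho; total weight 1+1+3+4+4+6+6 = 25.

25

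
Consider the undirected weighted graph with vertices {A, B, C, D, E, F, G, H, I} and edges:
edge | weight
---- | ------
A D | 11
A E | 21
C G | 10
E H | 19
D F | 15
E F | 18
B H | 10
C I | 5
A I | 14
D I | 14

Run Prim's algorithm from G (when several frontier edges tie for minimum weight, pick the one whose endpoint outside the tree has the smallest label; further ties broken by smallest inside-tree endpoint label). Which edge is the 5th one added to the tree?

D-F

Grow the tree from G using Prim:
Step 1: frontier [C G 10] → take C G (10); add C.
Step 2: frontier [C I 5] → take C I (5); add I.
Step 3: frontier [A I 14, D I 14] → take A I (14); add A.
Step 4: frontier [A D 11, A E 21, D I 14] → take A D (11); add D.
Step 5: frontier [A E 21, D F 15] → take D F (15); add F.
Step 6: frontier [A E 21, E F 18] → take E F (18); add E.
Step 7: frontier [E H 19] → take E H (19); add H.
Step 8: frontier [B H 10] → take B H (10); add B.
The 5th edge added is D F.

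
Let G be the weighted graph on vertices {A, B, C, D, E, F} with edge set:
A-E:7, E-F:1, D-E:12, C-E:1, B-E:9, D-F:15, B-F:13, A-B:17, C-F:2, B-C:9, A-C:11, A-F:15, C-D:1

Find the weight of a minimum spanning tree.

19

Grow the tree from E using Prim:
Step 1: frontier [C-E 1, E-F 1, A-E 7, B-E 9, D-E 12] → take C-E (1); add C.
Step 2: frontier [C-D 1, C-F 2, B-C 9, A-C 11, E-F 1, A-E 7, B-E 9, D-E 12] → take C-D (1); add D.
Step 3: frontier [C-F 2, B-C 9, A-C 11, D-F 15, E-F 1, A-E 7, B-E 9] → take E-F (1); add F.
Step 4: frontier [B-C 9, A-C 11, A-E 7, B-E 9, B-F 13, A-F 15] → take A-E (7); add A.
Step 5: frontier [A-B 17, B-C 9, B-E 9, B-F 13] → take B-C (9); add B.
MST edges: C-E, C-D, E-F, A-E, B-C; total weight 1+1+1+7+9 = 19.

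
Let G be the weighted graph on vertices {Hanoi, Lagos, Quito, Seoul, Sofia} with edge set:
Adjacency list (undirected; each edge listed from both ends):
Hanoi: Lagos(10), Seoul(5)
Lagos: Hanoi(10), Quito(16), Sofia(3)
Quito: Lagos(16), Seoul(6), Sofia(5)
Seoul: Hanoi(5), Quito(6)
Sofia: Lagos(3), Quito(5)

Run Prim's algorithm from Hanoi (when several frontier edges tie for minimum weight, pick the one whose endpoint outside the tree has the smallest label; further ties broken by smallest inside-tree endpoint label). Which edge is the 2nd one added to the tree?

Prim's algorithm from Hanoi:
Step 1: cheapest edge leaving the tree is Hanoi—Seoul (5); add Seoul.
Step 2: cheapest edge leaving the tree is Quito—Seoul (6); add Quito.
Step 3: cheapest edge leaving the tree is Quito—Sofia (5); add Sofia.
Step 4: cheapest edge leaving the tree is Lagos—Sofia (3); add Lagos.
The 2nd edge added is Quito—Seoul.

Quito-Seoul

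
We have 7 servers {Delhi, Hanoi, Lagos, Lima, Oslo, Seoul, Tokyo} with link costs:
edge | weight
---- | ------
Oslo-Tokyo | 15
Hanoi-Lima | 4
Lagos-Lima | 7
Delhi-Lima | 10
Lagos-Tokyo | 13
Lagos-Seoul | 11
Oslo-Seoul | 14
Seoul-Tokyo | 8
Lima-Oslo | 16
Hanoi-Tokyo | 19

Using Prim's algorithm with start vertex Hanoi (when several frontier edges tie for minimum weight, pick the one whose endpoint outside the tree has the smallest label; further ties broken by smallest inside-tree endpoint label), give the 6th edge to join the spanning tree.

Prim, starting at Hanoi.
Step 1: cheapest edge leaving the tree is Hanoi-Lima (4); add Lima.
Step 2: cheapest edge leaving the tree is Lagos-Lima (7); add Lagos.
Step 3: cheapest edge leaving the tree is Delhi-Lima (10); add Delhi.
Step 4: cheapest edge leaving the tree is Lagos-Seoul (11); add Seoul.
Step 5: cheapest edge leaving the tree is Seoul-Tokyo (8); add Tokyo.
Step 6: cheapest edge leaving the tree is Oslo-Seoul (14); add Oslo.
The 6th edge added is Oslo-Seoul.

Oslo-Seoul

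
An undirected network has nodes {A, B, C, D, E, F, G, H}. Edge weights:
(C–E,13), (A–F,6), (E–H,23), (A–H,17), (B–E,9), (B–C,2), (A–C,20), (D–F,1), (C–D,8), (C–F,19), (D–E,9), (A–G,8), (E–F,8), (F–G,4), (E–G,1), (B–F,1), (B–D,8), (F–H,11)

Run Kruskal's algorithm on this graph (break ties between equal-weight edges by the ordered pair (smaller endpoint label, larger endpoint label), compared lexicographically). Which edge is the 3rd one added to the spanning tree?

Sort edges by weight, then run Kruskal:
B–F (1): add — endpoints in different components.
D–F (1): add — endpoints in different components.
E–G (1): add — endpoints in different components.
B–C (2): add — endpoints in different components.
F–G (4): add — endpoints in different components.
A–F (6): add — endpoints in different components.
A–G (8): skip — A and G already connected.
B–D (8): skip — B and D already connected.
C–D (8): skip — C and D already connected.
E–F (8): skip — E and F already connected.
B–E (9): skip — B and E already connected.
D–E (9): skip — D and E already connected.
F–H (11): add — endpoints in different components.
The 3rd edge added is E–G.

E-G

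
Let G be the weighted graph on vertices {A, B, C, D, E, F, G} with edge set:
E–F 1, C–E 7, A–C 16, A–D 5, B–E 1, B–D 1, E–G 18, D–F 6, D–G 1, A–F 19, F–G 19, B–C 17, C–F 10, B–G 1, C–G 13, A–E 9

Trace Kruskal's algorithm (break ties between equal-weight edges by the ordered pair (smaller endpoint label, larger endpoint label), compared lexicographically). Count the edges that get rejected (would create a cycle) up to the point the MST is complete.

Sort edges by weight, then run Kruskal:
B–D (1): add — endpoints in different components.
B–E (1): add — endpoints in different components.
B–G (1): add — endpoints in different components.
D–G (1): skip — D and G already connected.
E–F (1): add — endpoints in different components.
A–D (5): add — endpoints in different components.
D–F (6): skip — D and F already connected.
C–E (7): add — endpoints in different components.
Edges rejected before the tree was complete: 2.

2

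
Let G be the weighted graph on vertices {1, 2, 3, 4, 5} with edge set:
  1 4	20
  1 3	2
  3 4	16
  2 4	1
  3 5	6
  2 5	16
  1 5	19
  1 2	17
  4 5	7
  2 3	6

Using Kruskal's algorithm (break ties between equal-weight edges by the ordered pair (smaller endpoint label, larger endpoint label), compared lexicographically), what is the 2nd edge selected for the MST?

1-3

Kruskal: consider edges lightest-first.
2 4 (1): add — endpoints in different components.
1 3 (2): add — endpoints in different components.
2 3 (6): add — endpoints in different components.
3 5 (6): add — endpoints in different components.
The 2nd edge added is 1 3.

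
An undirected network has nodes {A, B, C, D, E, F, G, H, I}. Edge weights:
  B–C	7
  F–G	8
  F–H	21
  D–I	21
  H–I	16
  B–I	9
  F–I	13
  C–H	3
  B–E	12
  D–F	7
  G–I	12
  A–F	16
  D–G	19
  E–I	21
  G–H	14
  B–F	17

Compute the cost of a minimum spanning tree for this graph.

Prim, starting at G.
Step 1: cheapest edge leaving the tree is F–G (8); add F.
Step 2: cheapest edge leaving the tree is D–F (7); add D.
Step 3: cheapest edge leaving the tree is G–I (12); add I.
Step 4: cheapest edge leaving the tree is B–I (9); add B.
Step 5: cheapest edge leaving the tree is B–C (7); add C.
Step 6: cheapest edge leaving the tree is C–H (3); add H.
Step 7: cheapest edge leaving the tree is B–E (12); add E.
Step 8: cheapest edge leaving the tree is A–F (16); add A.
MST edges: F–G, D–F, G–I, B–I, B–C, C–H, B–E, A–F; total weight 8+7+12+9+7+3+12+16 = 74.

74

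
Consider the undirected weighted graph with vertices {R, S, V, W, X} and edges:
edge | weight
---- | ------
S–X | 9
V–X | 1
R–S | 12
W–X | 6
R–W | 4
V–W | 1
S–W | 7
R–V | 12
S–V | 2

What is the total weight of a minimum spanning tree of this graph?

Kruskal: consider edges lightest-first.
V–W (1): add — endpoints in different components.
V–X (1): add — endpoints in different components.
S–V (2): add — endpoints in different components.
R–W (4): add — endpoints in different components.
MST edges: V–W, V–X, S–V, R–W; total weight 1+1+2+4 = 8.

8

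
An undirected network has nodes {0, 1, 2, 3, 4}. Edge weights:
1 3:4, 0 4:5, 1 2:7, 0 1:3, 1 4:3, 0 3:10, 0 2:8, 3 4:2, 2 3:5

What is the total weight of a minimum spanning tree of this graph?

Prim's algorithm from 1:
Step 1: cheapest edge leaving the tree is 0 1 (3); add 0.
Step 2: cheapest edge leaving the tree is 1 4 (3); add 4.
Step 3: cheapest edge leaving the tree is 3 4 (2); add 3.
Step 4: cheapest edge leaving the tree is 2 3 (5); add 2.
MST edges: 0 1, 1 4, 3 4, 2 3; total weight 3+3+2+5 = 13.

13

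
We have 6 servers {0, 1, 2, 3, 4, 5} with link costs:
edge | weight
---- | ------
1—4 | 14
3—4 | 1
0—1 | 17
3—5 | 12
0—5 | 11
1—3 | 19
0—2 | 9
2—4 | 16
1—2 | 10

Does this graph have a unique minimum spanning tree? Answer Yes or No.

Yes

Kruskal: consider edges lightest-first.
3—4 (1): add. Components now {0} {1} {2} {3,4} {5}
0—2 (9): add. Components now {0,2} {1} {3,4} {5}
1—2 (10): add. Components now {0,1,2} {3,4} {5}
0—5 (11): add. Components now {0,1,2,5} {3,4}
3—5 (12): add. Components now {0,1,2,3,4,5}
Every non-tree edge has weight strictly greater than the heaviest edge on the tree path between its endpoints, so the MST is unique.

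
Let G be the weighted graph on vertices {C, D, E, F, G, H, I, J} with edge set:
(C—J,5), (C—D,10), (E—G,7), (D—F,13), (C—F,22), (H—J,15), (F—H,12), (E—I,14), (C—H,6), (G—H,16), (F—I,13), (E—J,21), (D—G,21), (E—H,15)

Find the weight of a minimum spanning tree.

67

Kruskal: consider edges lightest-first.
C—J (5): add — endpoints in different components.
C—H (6): add — endpoints in different components.
E—G (7): add — endpoints in different components.
C—D (10): add — endpoints in different components.
F—H (12): add — endpoints in different components.
D—F (13): skip — D and F already connected.
F—I (13): add — endpoints in different components.
E—I (14): add — endpoints in different components.
MST edges: C—J, C—H, E—G, C—D, F—H, F—I, E—I; total weight 5+6+7+10+12+13+14 = 67.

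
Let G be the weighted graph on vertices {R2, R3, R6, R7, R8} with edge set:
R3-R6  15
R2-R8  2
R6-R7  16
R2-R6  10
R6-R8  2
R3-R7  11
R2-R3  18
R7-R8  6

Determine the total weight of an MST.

21

Kruskal: consider edges lightest-first.
R2-R8 (2): add. Components now {R3} {R6} {R7} {R2,R8}
R6-R8 (2): add. Components now {R3} {R2,R6,R8} {R7}
R7-R8 (6): add. Components now {R3} {R2,R6,R7,R8}
R2-R6 (10): skip — R6 and R2 already connected.
R3-R7 (11): add. Components now {R2,R3,R6,R7,R8}
MST edges: R2-R8, R6-R8, R7-R8, R3-R7; total weight 2+2+6+11 = 21.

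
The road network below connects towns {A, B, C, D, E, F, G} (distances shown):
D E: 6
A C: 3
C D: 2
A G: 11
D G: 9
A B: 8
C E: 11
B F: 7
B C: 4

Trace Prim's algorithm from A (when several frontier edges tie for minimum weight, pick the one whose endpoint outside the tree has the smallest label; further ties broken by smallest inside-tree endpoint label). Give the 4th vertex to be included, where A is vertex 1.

B

Prim's algorithm from A:
Step 1: cheapest edge leaving the tree is A C (3); add C.
Step 2: cheapest edge leaving the tree is C D (2); add D.
Step 3: cheapest edge leaving the tree is B C (4); add B.
Step 4: cheapest edge leaving the tree is D E (6); add E.
Step 5: cheapest edge leaving the tree is B F (7); add F.
Step 6: cheapest edge leaving the tree is D G (9); add G.
Vertex order: A, C, D, B, E, F, G. The 4th vertex is B.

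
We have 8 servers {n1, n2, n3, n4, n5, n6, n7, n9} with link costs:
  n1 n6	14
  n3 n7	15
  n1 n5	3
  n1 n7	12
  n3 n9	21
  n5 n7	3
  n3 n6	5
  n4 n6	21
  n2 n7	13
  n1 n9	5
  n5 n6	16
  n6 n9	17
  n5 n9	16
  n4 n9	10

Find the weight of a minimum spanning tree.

Grow the tree from n3 using Prim:
Step 1: frontier [n3 n6 5, n3 n7 15, n3 n9 21] → take n3 n6 (5); add n6.
Step 2: frontier [n3 n7 15, n3 n9 21, n1 n6 14, n5 n6 16, n6 n9 17, n4 n6 21] → take n1 n6 (14); add n1.
Step 3: frontier [n1 n5 3, n1 n9 5, n1 n7 12, n3 n7 15, n3 n9 21, n5 n6 16, n6 n9 17, n4 n6 21] → take n1 n5 (3); add n5.
Step 4: frontier [n1 n9 5, n1 n7 12, n3 n7 15, n3 n9 21, n5 n7 3, n5 n9 16, n6 n9 17, n4 n6 21] → take n5 n7 (3); add n7.
Step 5: frontier [n1 n9 5, n3 n9 21, n5 n9 16, n6 n9 17, n4 n6 21, n2 n7 13] → take n1 n9 (5); add n9.
Step 6: frontier [n4 n6 21, n2 n7 13, n4 n9 10] → take n4 n9 (10); add n4.
Step 7: frontier [n2 n7 13] → take n2 n7 (13); add n2.
MST edges: n3 n6, n1 n6, n1 n5, n5 n7, n1 n9, n4 n9, n2 n7; total weight 5+14+3+3+5+10+13 = 53.

53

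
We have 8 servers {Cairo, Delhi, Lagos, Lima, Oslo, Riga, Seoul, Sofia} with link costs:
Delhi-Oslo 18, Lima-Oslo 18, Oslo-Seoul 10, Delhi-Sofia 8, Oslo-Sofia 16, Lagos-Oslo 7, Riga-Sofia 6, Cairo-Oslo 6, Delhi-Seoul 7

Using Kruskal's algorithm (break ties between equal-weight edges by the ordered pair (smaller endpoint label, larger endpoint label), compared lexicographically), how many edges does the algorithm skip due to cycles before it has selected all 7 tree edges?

2

Kruskal: consider edges lightest-first.
Cairo-Oslo (6): add — endpoints in different components.
Riga-Sofia (6): add — endpoints in different components.
Delhi-Seoul (7): add — endpoints in different components.
Lagos-Oslo (7): add — endpoints in different components.
Delhi-Sofia (8): add — endpoints in different components.
Oslo-Seoul (10): add — endpoints in different components.
Oslo-Sofia (16): skip — Sofia and Oslo already connected.
Delhi-Oslo (18): skip — Delhi and Oslo already connected.
Lima-Oslo (18): add — endpoints in different components.
Edges rejected before the tree was complete: 2.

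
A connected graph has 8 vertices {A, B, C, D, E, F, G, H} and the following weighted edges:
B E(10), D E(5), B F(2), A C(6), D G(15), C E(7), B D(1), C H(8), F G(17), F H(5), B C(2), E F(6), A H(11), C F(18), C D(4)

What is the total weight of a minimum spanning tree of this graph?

Grow the tree from H using Prim:
Step 1: cheapest edge leaving the tree is F H (5); add F.
Step 2: cheapest edge leaving the tree is B F (2); add B.
Step 3: cheapest edge leaving the tree is B D (1); add D.
Step 4: cheapest edge leaving the tree is B C (2); add C.
Step 5: cheapest edge leaving the tree is D E (5); add E.
Step 6: cheapest edge leaving the tree is A C (6); add A.
Step 7: cheapest edge leaving the tree is D G (15); add G.
MST edges: F H, B F, B D, B C, D E, A C, D G; total weight 5+2+1+2+5+6+15 = 36.

36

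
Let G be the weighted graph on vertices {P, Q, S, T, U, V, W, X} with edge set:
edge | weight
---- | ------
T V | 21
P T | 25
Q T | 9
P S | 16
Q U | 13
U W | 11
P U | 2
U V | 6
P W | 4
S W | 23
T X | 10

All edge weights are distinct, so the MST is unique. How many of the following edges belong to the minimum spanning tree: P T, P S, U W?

Kruskal: consider edges lightest-first.
P U (2): add — endpoints in different components.
P W (4): add — endpoints in different components.
U V (6): add — endpoints in different components.
Q T (9): add — endpoints in different components.
T X (10): add — endpoints in different components.
U W (11): skip — U and W already connected.
Q U (13): add — endpoints in different components.
P S (16): add — endpoints in different components.
MST edge set: {P U, P W, U V, Q T, T X, Q U, P S}.
Of the listed edges, {P S} are in the MST → 1.

1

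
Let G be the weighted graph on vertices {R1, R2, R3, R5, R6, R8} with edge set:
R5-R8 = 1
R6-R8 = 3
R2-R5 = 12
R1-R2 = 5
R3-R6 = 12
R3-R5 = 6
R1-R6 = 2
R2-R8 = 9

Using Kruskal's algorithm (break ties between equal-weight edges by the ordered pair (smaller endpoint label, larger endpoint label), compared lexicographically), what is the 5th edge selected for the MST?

Kruskal: consider edges lightest-first.
R5-R8 (1): add. Components now {R1} {R2} {R5,R8} {R6} {R3}
R1-R6 (2): add. Components now {R1,R6} {R2} {R5,R8} {R3}
R6-R8 (3): add. Components now {R1,R5,R6,R8} {R2} {R3}
R1-R2 (5): add. Components now {R1,R2,R5,R6,R8} {R3}
R3-R5 (6): add. Components now {R1,R2,R3,R5,R6,R8}
The 5th edge added is R3-R5.

R3-R5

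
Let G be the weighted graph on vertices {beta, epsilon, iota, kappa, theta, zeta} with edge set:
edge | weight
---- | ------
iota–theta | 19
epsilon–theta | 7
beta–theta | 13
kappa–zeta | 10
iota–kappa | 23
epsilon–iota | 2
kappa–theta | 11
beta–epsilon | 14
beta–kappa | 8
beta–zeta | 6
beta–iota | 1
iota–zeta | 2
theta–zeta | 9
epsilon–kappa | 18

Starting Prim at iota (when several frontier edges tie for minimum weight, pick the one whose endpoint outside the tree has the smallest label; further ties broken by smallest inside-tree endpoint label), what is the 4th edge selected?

epsilon-theta

Prim, starting at iota.
Step 1: frontier [beta–iota 1, epsilon–iota 2, iota–zeta 2, iota–theta 19, iota–kappa 23] → take beta–iota (1); add beta.
Step 2: frontier [beta–zeta 6, beta–kappa 8, beta–theta 13, beta–epsilon 14, epsilon–iota 2, iota–zeta 2, iota–theta 19, iota–kappa 23] → take epsilon–iota (2); add epsilon.
Step 3: frontier [beta–zeta 6, beta–kappa 8, beta–theta 13, epsilon–theta 7, epsilon–kappa 18, iota–zeta 2, iota–theta 19, iota–kappa 23] → take iota–zeta (2); add zeta.
Step 4: frontier [beta–kappa 8, beta–theta 13, epsilon–theta 7, epsilon–kappa 18, iota–theta 19, iota–kappa 23, theta–zeta 9, kappa–zeta 10] → take epsilon–theta (7); add theta.
Step 5: frontier [beta–kappa 8, epsilon–kappa 18, iota–kappa 23, kappa–theta 11, kappa–zeta 10] → take beta–kappa (8); add kappa.
The 4th edge added is epsilon–theta.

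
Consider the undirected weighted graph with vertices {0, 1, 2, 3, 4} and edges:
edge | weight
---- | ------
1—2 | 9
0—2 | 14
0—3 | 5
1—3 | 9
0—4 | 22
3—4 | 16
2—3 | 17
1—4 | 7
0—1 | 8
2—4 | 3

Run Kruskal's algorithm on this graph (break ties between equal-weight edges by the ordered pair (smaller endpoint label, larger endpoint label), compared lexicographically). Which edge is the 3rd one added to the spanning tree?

Sort edges by weight, then run Kruskal:
2—4 (3): add — endpoints in different components.
0—3 (5): add — endpoints in different components.
1—4 (7): add — endpoints in different components.
0—1 (8): add — endpoints in different components.
The 3rd edge added is 1—4.

1-4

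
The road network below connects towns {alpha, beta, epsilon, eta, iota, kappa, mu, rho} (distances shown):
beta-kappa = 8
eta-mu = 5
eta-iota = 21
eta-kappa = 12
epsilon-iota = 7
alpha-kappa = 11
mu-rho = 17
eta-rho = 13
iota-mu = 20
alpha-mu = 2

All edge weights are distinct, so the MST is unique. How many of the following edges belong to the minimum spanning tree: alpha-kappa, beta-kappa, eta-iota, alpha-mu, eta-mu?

Kruskal: consider edges lightest-first.
alpha-mu (2): add — endpoints in different components.
eta-mu (5): add — endpoints in different components.
epsilon-iota (7): add — endpoints in different components.
beta-kappa (8): add — endpoints in different components.
alpha-kappa (11): add — endpoints in different components.
eta-kappa (12): skip — kappa and eta already connected.
eta-rho (13): add — endpoints in different components.
mu-rho (17): skip — mu and rho already connected.
iota-mu (20): add — endpoints in different components.
MST edge set: {alpha-mu, eta-mu, epsilon-iota, beta-kappa, alpha-kappa, eta-rho, iota-mu}.
Of the listed edges, {alpha-kappa, beta-kappa, alpha-mu, eta-mu} are in the MST → 4.

4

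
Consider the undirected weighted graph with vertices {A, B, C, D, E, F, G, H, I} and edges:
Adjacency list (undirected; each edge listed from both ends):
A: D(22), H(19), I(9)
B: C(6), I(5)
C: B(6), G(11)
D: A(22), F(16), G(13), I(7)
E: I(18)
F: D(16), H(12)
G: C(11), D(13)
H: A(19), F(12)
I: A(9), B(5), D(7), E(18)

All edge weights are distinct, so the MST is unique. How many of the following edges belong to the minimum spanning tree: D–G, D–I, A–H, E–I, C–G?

3

Kruskal: consider edges lightest-first.
B–I (5): add — endpoints in different components.
B–C (6): add — endpoints in different components.
D–I (7): add — endpoints in different components.
A–I (9): add — endpoints in different components.
C–G (11): add — endpoints in different components.
F–H (12): add — endpoints in different components.
D–G (13): skip — D and G already connected.
D–F (16): add — endpoints in different components.
E–I (18): add — endpoints in different components.
MST edge set: {B–I, B–C, D–I, A–I, C–G, F–H, D–F, E–I}.
Of the listed edges, {D–I, E–I, C–G} are in the MST → 3.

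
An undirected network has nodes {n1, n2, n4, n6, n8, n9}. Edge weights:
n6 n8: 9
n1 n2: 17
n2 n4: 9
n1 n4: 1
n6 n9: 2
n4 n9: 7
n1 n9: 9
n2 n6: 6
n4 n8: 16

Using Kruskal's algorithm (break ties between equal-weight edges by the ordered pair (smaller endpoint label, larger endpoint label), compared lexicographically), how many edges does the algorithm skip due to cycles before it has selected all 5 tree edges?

Sort edges by weight, then run Kruskal:
n1 n4 (1): add — endpoints in different components.
n6 n9 (2): add — endpoints in different components.
n2 n6 (6): add — endpoints in different components.
n4 n9 (7): add — endpoints in different components.
n1 n9 (9): skip — n1 and n9 already connected.
n2 n4 (9): skip — n2 and n4 already connected.
n6 n8 (9): add — endpoints in different components.
Edges rejected before the tree was complete: 2.

2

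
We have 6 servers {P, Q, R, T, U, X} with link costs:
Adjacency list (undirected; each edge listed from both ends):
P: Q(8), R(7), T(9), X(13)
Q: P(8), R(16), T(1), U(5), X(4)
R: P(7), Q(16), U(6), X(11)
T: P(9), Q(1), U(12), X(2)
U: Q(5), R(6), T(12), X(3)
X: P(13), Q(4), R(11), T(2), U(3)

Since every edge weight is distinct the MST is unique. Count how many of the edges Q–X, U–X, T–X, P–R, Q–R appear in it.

3

Kruskal's algorithm — process edges by increasing weight (ties by edge label):
Q–T (1): add. Components now {X} {U} {R} {Q,T} {P}
T–X (2): add. Components now {Q,T,X} {U} {R} {P}
U–X (3): add. Components now {Q,T,U,X} {R} {P}
Q–X (4): skip — X and Q already connected.
Q–U (5): skip — U and Q already connected.
R–U (6): add. Components now {Q,R,T,U,X} {P}
P–R (7): add. Components now {P,Q,R,T,U,X}
MST edge set: {Q–T, T–X, U–X, R–U, P–R}.
Of the listed edges, {U–X, T–X, P–R} are in the MST → 3.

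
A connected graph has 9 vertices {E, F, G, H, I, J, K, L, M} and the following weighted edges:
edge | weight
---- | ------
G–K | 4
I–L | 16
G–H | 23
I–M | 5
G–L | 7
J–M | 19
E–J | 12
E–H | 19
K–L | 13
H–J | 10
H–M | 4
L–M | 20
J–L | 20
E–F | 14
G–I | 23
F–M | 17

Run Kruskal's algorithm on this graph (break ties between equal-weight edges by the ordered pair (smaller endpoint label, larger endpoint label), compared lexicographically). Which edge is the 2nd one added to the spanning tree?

H-M

Kruskal: consider edges lightest-first.
G–K (4): add — endpoints in different components.
H–M (4): add — endpoints in different components.
I–M (5): add — endpoints in different components.
G–L (7): add — endpoints in different components.
H–J (10): add — endpoints in different components.
E–J (12): add — endpoints in different components.
K–L (13): skip — K and L already connected.
E–F (14): add — endpoints in different components.
I–L (16): add — endpoints in different components.
The 2nd edge added is H–M.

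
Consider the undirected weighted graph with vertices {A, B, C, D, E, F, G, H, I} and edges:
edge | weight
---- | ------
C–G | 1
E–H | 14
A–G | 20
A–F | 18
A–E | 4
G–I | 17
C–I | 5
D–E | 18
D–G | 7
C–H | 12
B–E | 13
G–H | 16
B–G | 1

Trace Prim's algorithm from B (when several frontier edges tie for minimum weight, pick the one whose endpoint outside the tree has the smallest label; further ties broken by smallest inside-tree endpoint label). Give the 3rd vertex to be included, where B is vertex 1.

Prim's algorithm from B:
Step 1: frontier [B–G 1, B–E 13] → take B–G (1); add G.
Step 2: frontier [B–E 13, C–G 1, D–G 7, G–H 16, G–I 17, A–G 20] → take C–G (1); add C.
Step 3: frontier [B–E 13, C–I 5, C–H 12, D–G 7, G–H 16, G–I 17, A–G 20] → take C–I (5); add I.
Step 4: frontier [B–E 13, C–H 12, D–G 7, G–H 16, A–G 20] → take D–G (7); add D.
Step 5: frontier [B–E 13, C–H 12, D–E 18, G–H 16, A–G 20] → take C–H (12); add H.
Step 6: frontier [B–E 13, D–E 18, A–G 20, E–H 14] → take B–E (13); add E.
Step 7: frontier [A–E 4, A–G 20] → take A–E (4); add A.
Step 8: frontier [A–F 18] → take A–F (18); add F.
Vertex order: B, G, C, I, D, H, E, A, F. The 3rd vertex is C.

C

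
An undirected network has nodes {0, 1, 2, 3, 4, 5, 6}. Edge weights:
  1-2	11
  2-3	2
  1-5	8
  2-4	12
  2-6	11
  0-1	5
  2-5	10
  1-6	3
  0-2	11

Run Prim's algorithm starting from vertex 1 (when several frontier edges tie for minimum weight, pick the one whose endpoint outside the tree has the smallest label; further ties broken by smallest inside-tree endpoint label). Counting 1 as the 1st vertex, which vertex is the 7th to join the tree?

Prim, starting at 1.
Step 1: frontier [1-6 3, 0-1 5, 1-5 8, 1-2 11] → take 1-6 (3); add 6.
Step 2: frontier [0-1 5, 1-5 8, 1-2 11, 2-6 11] → take 0-1 (5); add 0.
Step 3: frontier [0-2 11, 1-5 8, 1-2 11, 2-6 11] → take 1-5 (8); add 5.
Step 4: frontier [0-2 11, 1-2 11, 2-5 10, 2-6 11] → take 2-5 (10); add 2.
Step 5: frontier [2-3 2, 2-4 12] → take 2-3 (2); add 3.
Step 6: frontier [2-4 12] → take 2-4 (12); add 4.
Vertex order: 1, 6, 0, 5, 2, 3, 4. The 7th vertex is 4.

4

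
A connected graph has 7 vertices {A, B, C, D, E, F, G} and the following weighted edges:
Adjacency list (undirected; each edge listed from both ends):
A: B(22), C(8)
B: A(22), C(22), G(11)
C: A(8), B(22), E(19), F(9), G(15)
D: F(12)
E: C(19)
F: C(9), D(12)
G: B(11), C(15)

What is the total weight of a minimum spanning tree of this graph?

74

Prim's algorithm from C:
Step 1: frontier [A C 8, C F 9, C G 15, C E 19, B C 22] → take A C (8); add A.
Step 2: frontier [A B 22, C F 9, C G 15, C E 19, B C 22] → take C F (9); add F.
Step 3: frontier [A B 22, C G 15, C E 19, B C 22, D F 12] → take D F (12); add D.
Step 4: frontier [A B 22, C G 15, C E 19, B C 22] → take C G (15); add G.
Step 5: frontier [A B 22, C E 19, B C 22, B G 11] → take B G (11); add B.
Step 6: frontier [C E 19] → take C E (19); add E.
MST edges: A C, C F, D F, C G, B G, C E; total weight 8+9+12+15+11+19 = 74.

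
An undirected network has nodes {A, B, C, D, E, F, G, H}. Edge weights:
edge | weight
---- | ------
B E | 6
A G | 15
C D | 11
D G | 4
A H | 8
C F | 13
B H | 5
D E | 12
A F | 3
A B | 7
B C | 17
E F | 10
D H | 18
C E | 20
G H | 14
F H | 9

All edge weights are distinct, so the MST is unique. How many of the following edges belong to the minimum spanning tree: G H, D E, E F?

1

Kruskal: consider edges lightest-first.
A F (3): add — endpoints in different components.
D G (4): add — endpoints in different components.
B H (5): add — endpoints in different components.
B E (6): add — endpoints in different components.
A B (7): add — endpoints in different components.
A H (8): skip — A and H already connected.
F H (9): skip — F and H already connected.
E F (10): skip — E and F already connected.
C D (11): add — endpoints in different components.
D E (12): add — endpoints in different components.
MST edge set: {A F, D G, B H, B E, A B, C D, D E}.
Of the listed edges, {D E} are in the MST → 1.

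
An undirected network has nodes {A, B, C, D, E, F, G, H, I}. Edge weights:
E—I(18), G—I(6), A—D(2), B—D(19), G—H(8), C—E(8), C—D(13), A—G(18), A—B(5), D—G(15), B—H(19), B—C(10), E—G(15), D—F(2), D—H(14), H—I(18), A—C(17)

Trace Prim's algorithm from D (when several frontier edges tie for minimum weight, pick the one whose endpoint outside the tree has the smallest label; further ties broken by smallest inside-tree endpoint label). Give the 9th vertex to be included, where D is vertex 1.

Prim's algorithm from D:
Step 1: cheapest edge leaving the tree is A—D (2); add A.
Step 2: cheapest edge leaving the tree is D—F (2); add F.
Step 3: cheapest edge leaving the tree is A—B (5); add B.
Step 4: cheapest edge leaving the tree is B—C (10); add C.
Step 5: cheapest edge leaving the tree is C—E (8); add E.
Step 6: cheapest edge leaving the tree is D—H (14); add H.
Step 7: cheapest edge leaving the tree is G—H (8); add G.
Step 8: cheapest edge leaving the tree is G—I (6); add I.
Vertex order: D, A, F, B, C, E, H, G, I. The 9th vertex is I.

I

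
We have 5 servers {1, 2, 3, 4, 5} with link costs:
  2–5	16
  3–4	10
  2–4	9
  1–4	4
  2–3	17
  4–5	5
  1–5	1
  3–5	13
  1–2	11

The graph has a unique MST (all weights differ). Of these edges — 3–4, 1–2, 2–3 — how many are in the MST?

Kruskal's algorithm — process edges by increasing weight (ties by edge label):
1–5 (1): add — endpoints in different components.
1–4 (4): add — endpoints in different components.
4–5 (5): skip — 4 and 5 already connected.
2–4 (9): add — endpoints in different components.
3–4 (10): add — endpoints in different components.
MST edge set: {1–5, 1–4, 2–4, 3–4}.
Of the listed edges, {3–4} are in the MST → 1.

1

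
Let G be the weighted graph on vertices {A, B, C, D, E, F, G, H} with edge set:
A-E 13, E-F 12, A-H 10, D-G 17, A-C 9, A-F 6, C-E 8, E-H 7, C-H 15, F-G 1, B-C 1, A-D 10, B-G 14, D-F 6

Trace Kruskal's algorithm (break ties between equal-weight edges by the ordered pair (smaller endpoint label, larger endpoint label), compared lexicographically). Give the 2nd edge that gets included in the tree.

Sort edges by weight, then run Kruskal:
B-C (1): add — endpoints in different components.
F-G (1): add — endpoints in different components.
A-F (6): add — endpoints in different components.
D-F (6): add — endpoints in different components.
E-H (7): add — endpoints in different components.
C-E (8): add — endpoints in different components.
A-C (9): add — endpoints in different components.
The 2nd edge added is F-G.

F-G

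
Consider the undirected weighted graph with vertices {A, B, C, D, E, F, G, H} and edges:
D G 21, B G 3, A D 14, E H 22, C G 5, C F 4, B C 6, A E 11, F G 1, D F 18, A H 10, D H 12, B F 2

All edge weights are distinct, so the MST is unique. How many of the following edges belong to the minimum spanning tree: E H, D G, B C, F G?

1

Kruskal's algorithm — process edges by increasing weight (ties by edge label):
F G (1): add — endpoints in different components.
B F (2): add — endpoints in different components.
B G (3): skip — B and G already connected.
C F (4): add — endpoints in different components.
C G (5): skip — C and G already connected.
B C (6): skip — B and C already connected.
A H (10): add — endpoints in different components.
A E (11): add — endpoints in different components.
D H (12): add — endpoints in different components.
A D (14): skip — A and D already connected.
D F (18): add — endpoints in different components.
MST edge set: {F G, B F, C F, A H, A E, D H, D F}.
Of the listed edges, {F G} are in the MST → 1.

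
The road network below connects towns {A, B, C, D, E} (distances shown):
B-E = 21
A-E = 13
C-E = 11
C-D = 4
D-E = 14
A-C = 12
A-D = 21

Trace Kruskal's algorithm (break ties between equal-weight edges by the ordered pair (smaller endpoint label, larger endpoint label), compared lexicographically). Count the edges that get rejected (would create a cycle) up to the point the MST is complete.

Sort edges by weight, then run Kruskal:
C-D (4): add. Components now {A} {B} {C,D} {E}
C-E (11): add. Components now {A} {B} {C,D,E}
A-C (12): add. Components now {A,C,D,E} {B}
A-E (13): skip — A and E already connected.
D-E (14): skip — D and E already connected.
A-D (21): skip — A and D already connected.
B-E (21): add. Components now {A,B,C,D,E}
Edges rejected before the tree was complete: 3.

3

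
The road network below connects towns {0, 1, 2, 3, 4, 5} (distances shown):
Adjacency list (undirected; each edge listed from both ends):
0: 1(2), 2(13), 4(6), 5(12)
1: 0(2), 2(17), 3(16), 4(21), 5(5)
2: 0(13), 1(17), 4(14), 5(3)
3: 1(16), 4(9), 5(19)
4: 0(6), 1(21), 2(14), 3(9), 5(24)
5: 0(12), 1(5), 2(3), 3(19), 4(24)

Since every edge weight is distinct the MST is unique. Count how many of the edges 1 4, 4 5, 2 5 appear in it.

Kruskal's algorithm — process edges by increasing weight (ties by edge label):
0 1 (2): add — endpoints in different components.
2 5 (3): add — endpoints in different components.
1 5 (5): add — endpoints in different components.
0 4 (6): add — endpoints in different components.
3 4 (9): add — endpoints in different components.
MST edge set: {0 1, 2 5, 1 5, 0 4, 3 4}.
Of the listed edges, {2 5} are in the MST → 1.

1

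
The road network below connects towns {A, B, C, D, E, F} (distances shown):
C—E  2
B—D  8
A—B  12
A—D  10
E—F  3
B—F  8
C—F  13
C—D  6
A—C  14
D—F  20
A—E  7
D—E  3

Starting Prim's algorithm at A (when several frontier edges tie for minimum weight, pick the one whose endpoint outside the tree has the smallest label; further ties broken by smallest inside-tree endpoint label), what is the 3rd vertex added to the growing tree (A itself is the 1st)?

Prim, starting at A.
Step 1: cheapest edge leaving the tree is A—E (7); add E.
Step 2: cheapest edge leaving the tree is C—E (2); add C.
Step 3: cheapest edge leaving the tree is D—E (3); add D.
Step 4: cheapest edge leaving the tree is E—F (3); add F.
Step 5: cheapest edge leaving the tree is B—D (8); add B.
Vertex order: A, E, C, D, F, B. The 3rd vertex is C.

C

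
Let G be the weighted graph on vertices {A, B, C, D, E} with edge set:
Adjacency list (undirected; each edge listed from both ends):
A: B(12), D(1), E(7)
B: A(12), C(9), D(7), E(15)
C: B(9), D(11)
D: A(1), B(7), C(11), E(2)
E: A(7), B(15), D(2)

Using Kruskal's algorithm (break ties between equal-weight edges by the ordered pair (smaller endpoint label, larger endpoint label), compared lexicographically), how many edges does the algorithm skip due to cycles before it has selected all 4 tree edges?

Sort edges by weight, then run Kruskal:
A—D (1): add. Components now {A,D} {B} {C} {E}
D—E (2): add. Components now {A,D,E} {B} {C}
A—E (7): skip — A and E already connected.
B—D (7): add. Components now {A,B,D,E} {C}
B—C (9): add. Components now {A,B,C,D,E}
Edges rejected before the tree was complete: 1.

1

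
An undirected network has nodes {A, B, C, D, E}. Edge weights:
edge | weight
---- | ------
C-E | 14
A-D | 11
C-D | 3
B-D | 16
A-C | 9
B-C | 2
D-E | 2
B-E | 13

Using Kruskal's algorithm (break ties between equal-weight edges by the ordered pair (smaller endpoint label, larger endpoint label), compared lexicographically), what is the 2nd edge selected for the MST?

D-E

Kruskal: consider edges lightest-first.
B-C (2): add. Components now {A} {B,C} {D} {E}
D-E (2): add. Components now {A} {B,C} {D,E}
C-D (3): add. Components now {A} {B,C,D,E}
A-C (9): add. Components now {A,B,C,D,E}
The 2nd edge added is D-E.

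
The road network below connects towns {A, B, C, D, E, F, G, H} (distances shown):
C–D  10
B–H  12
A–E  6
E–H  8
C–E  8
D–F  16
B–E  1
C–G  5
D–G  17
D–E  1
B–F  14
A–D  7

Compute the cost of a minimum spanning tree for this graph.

Sort edges by weight, then run Kruskal:
B–E (1): add — endpoints in different components.
D–E (1): add — endpoints in different components.
C–G (5): add — endpoints in different components.
A–E (6): add — endpoints in different components.
A–D (7): skip — A and D already connected.
C–E (8): add — endpoints in different components.
E–H (8): add — endpoints in different components.
C–D (10): skip — C and D already connected.
B–H (12): skip — B and H already connected.
B–F (14): add — endpoints in different components.
MST edges: B–E, D–E, C–G, A–E, C–E, E–H, B–F; total weight 1+1+5+6+8+8+14 = 43.

43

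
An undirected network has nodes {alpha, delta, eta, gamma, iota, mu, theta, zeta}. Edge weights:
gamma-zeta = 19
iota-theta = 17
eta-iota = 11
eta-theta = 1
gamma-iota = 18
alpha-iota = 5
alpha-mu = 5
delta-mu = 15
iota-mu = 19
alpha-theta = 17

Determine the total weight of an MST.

74

Grow the tree from zeta using Prim:
Step 1: cheapest edge leaving the tree is gamma-zeta (19); add gamma.
Step 2: cheapest edge leaving the tree is gamma-iota (18); add iota.
Step 3: cheapest edge leaving the tree is alpha-iota (5); add alpha.
Step 4: cheapest edge leaving the tree is alpha-mu (5); add mu.
Step 5: cheapest edge leaving the tree is eta-iota (11); add eta.
Step 6: cheapest edge leaving the tree is eta-theta (1); add theta.
Step 7: cheapest edge leaving the tree is delta-mu (15); add delta.
MST edges: gamma-zeta, gamma-iota, alpha-iota, alpha-mu, eta-iota, eta-theta, delta-mu; total weight 19+18+5+5+11+1+15 = 74.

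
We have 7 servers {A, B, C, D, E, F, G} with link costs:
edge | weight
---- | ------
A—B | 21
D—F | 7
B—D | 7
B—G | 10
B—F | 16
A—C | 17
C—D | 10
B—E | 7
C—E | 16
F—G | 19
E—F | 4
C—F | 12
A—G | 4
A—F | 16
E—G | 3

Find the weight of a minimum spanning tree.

35

Prim's algorithm from A:
Step 1: cheapest edge leaving the tree is A—G (4); add G.
Step 2: cheapest edge leaving the tree is E—G (3); add E.
Step 3: cheapest edge leaving the tree is E—F (4); add F.
Step 4: cheapest edge leaving the tree is B—E (7); add B.
Step 5: cheapest edge leaving the tree is B—D (7); add D.
Step 6: cheapest edge leaving the tree is C—D (10); add C.
MST edges: A—G, E—G, E—F, B—E, B—D, C—D; total weight 4+3+4+7+7+10 = 35.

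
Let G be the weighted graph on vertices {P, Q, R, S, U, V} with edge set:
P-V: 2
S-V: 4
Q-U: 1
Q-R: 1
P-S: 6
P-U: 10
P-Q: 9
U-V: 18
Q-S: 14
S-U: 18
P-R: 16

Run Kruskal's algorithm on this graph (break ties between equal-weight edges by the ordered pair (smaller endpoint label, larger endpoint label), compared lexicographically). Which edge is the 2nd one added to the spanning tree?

Kruskal's algorithm — process edges by increasing weight (ties by edge label):
Q-R (1): add. Components now {S} {U} {P} {V} {Q,R}
Q-U (1): add. Components now {S} {Q,R,U} {P} {V}
P-V (2): add. Components now {S} {Q,R,U} {P,V}
S-V (4): add. Components now {P,S,V} {Q,R,U}
P-S (6): skip — S and P already connected.
P-Q (9): add. Components now {P,Q,R,S,U,V}
The 2nd edge added is Q-U.

Q-U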